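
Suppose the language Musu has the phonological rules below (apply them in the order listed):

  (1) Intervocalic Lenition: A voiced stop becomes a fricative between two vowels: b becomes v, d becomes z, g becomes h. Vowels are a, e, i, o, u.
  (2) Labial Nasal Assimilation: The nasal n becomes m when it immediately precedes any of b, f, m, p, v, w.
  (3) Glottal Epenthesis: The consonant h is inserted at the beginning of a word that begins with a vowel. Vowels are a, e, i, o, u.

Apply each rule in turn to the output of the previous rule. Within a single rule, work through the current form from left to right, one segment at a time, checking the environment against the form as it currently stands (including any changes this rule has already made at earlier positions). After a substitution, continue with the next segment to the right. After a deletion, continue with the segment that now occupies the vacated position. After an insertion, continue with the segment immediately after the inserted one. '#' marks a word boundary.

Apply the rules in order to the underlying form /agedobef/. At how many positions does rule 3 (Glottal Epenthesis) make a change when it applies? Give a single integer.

(1) Intervocalic Lenition: [agedobef] → [ahezovef]
(2) Labial Nasal Assimilation: no change — [ahezovef]
(3) Glottal Epenthesis: [ahezovef] → [hahezovef]
Rule 3 changed 1 position(s).

1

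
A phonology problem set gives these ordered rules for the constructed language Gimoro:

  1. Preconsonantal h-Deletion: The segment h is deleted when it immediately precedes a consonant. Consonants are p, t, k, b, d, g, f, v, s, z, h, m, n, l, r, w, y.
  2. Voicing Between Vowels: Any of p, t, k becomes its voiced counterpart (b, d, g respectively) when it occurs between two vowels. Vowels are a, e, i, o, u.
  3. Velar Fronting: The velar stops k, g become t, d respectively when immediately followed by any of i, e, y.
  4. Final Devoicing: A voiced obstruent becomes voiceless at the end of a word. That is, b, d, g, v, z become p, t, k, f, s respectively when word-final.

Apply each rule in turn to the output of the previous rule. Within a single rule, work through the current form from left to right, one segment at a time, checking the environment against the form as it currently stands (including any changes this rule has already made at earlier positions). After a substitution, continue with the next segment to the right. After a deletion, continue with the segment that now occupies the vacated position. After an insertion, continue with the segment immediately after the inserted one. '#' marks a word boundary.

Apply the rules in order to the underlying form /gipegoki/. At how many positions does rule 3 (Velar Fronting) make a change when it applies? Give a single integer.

2

1 Preconsonantal h-Deletion: no change — [gipegoki]
2 Voicing Between Vowels: [gipegoki] → [gibegogi]
3 Velar Fronting: [gibegogi] → [dibegodi]
4 Final Devoicing: no change — [dibegodi]
Rule 3 changed 2 position(s).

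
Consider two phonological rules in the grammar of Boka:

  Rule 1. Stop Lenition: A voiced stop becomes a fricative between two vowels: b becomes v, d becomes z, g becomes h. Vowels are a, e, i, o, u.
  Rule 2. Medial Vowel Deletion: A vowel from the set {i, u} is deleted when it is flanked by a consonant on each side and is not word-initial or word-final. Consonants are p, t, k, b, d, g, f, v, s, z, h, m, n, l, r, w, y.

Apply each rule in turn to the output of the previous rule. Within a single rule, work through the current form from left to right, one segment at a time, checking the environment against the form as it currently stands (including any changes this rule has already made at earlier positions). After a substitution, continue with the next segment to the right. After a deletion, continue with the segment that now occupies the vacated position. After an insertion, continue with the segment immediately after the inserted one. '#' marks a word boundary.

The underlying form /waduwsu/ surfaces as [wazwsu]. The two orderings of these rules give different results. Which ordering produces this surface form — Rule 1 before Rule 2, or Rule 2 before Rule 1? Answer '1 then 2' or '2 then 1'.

1 then 2

Order 1 then 2:
  1 Stop Lenition: [waduwsu] → [wazuwsu]
  2 Medial Vowel Deletion: [wazuwsu] → [wazwsu]
  result: [wazwsu]
Order 2 then 1:
  2 Medial Vowel Deletion: [waduwsu] → [wadwsu]
  1 Stop Lenition: no change — [wadwsu]
  result: [wadwsu]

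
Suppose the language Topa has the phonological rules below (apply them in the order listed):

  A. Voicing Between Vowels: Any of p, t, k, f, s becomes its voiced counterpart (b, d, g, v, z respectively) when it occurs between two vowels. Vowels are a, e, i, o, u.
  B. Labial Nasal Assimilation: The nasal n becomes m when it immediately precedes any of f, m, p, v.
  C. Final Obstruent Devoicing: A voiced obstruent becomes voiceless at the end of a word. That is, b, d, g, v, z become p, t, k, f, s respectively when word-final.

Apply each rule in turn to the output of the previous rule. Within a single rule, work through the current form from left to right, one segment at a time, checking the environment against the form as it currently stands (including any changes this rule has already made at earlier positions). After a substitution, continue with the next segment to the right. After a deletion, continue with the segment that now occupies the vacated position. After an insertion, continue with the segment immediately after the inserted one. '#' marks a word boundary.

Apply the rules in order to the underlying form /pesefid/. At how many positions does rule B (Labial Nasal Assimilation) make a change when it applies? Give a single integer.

A Voicing Between Vowels: [pesefid] → [pezevid]
B Labial Nasal Assimilation: no change — [pezevid]
C Final Obstruent Devoicing: [pezevid] → [pezevit]
Rule B changed 0 position(s).

0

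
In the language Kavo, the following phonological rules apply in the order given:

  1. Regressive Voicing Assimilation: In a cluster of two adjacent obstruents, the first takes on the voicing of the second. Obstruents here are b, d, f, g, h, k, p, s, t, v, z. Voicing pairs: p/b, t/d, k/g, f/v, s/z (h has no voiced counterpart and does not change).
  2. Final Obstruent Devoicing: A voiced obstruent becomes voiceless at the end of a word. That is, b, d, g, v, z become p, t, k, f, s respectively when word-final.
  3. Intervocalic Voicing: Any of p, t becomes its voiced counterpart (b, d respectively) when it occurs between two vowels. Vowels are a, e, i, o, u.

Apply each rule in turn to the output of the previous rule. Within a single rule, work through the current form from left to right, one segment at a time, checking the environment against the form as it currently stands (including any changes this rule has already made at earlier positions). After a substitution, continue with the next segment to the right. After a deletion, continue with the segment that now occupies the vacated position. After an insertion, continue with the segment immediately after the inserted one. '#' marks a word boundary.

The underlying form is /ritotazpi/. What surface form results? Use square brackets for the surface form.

[ridodaspi]

1 Regressive Voicing Assimilation: [ritotazpi] → [ritotaspi]
2 Final Obstruent Devoicing: no change — [ritotaspi]
3 Intervocalic Voicing: [ritotaspi] → [ridodaspi]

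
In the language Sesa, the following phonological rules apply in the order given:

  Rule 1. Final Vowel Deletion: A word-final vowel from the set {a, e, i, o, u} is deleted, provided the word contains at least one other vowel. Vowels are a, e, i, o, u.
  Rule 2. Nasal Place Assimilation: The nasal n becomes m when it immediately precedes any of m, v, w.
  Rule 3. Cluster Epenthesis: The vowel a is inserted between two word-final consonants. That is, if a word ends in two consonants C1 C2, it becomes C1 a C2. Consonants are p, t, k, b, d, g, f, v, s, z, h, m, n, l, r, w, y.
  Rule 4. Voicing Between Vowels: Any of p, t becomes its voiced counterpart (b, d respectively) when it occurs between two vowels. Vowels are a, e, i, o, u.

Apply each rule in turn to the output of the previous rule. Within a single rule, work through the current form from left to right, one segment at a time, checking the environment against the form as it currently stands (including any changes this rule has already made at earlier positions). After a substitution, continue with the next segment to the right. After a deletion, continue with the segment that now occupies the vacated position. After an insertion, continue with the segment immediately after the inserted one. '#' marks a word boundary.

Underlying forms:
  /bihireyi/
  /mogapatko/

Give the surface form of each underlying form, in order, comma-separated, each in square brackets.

/bihireyi/:
  Rule 1 Final Vowel Deletion: [bihireyi] → [bihirey]
  Rule 2 Nasal Place Assimilation: no change — [bihirey]
  Rule 3 Cluster Epenthesis: no change — [bihirey]
  Rule 4 Voicing Between Vowels: no change — [bihirey]
/mogapatko/:
  Rule 1 Final Vowel Deletion: [mogapatko] → [mogapatk]
  Rule 2 Nasal Place Assimilation: no change — [mogapatk]
  Rule 3 Cluster Epenthesis: [mogapatk] → [mogapatak]
  Rule 4 Voicing Between Vowels: [mogapatak] → [mogabadak]

[bihirey], [mogabadak]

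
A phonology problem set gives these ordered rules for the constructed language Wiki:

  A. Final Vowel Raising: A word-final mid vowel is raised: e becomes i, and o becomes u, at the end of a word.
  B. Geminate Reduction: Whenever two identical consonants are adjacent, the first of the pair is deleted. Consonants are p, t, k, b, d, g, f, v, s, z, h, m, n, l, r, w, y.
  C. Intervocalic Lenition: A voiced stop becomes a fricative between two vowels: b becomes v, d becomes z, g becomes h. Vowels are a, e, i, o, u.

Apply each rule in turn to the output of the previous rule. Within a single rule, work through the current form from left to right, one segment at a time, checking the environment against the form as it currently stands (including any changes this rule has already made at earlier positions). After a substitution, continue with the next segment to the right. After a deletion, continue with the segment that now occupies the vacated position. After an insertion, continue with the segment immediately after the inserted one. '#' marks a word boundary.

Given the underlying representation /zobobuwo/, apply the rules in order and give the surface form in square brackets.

A Final Vowel Raising: [zobobuwo] → [zobobuwu]
B Geminate Reduction: no change — [zobobuwu]
C Intervocalic Lenition: [zobobuwu] → [zovovuwu]

[zovovuwu]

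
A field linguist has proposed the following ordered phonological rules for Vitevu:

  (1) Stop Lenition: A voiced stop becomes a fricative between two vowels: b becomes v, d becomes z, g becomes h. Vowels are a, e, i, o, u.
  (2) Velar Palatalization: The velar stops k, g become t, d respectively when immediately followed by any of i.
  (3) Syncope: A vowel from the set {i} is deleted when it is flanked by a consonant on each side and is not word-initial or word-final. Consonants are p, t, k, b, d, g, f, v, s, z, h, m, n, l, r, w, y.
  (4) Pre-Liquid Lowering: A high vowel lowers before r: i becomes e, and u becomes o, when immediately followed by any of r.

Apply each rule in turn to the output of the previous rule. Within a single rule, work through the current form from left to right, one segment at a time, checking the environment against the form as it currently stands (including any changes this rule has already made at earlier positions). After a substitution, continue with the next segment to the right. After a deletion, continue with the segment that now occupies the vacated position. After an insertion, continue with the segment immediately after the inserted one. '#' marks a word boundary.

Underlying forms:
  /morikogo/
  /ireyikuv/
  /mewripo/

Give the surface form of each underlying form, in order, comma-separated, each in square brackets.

[morkoho], [ereykuv], [mewrpo]

/morikogo/:
  (1) Stop Lenition: [morikogo] → [morikoho]
  (2) Velar Palatalization: no change — [morikoho]
  (3) Syncope: [morikoho] → [morkoho]
  (4) Pre-Liquid Lowering: no change — [morkoho]
/ireyikuv/:
  (1) Stop Lenition: no change — [ireyikuv]
  (2) Velar Palatalization: no change — [ireyikuv]
  (3) Syncope: [ireyikuv] → [ireykuv]
  (4) Pre-Liquid Lowering: [ireykuv] → [ereykuv]
/mewripo/:
  (1) Stop Lenition: no change — [mewripo]
  (2) Velar Palatalization: no change — [mewripo]
  (3) Syncope: [mewripo] → [mewrpo]
  (4) Pre-Liquid Lowering: no change — [mewrpo]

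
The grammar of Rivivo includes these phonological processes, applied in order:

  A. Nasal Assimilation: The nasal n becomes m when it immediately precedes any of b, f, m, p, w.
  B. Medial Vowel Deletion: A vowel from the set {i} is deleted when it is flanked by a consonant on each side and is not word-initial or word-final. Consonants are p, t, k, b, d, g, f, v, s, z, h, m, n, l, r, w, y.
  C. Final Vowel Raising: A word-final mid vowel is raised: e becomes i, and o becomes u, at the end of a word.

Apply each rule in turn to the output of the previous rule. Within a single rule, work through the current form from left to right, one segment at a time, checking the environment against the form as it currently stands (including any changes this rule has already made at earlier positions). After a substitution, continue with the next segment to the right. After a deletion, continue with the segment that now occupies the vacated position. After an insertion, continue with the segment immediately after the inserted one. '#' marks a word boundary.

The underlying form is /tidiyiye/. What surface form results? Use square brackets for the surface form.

[tdyyi]

A Nasal Assimilation: no change — [tidiyiye]
B Medial Vowel Deletion: [tidiyiye] → [tdyye]
C Final Vowel Raising: [tdyye] → [tdyyi]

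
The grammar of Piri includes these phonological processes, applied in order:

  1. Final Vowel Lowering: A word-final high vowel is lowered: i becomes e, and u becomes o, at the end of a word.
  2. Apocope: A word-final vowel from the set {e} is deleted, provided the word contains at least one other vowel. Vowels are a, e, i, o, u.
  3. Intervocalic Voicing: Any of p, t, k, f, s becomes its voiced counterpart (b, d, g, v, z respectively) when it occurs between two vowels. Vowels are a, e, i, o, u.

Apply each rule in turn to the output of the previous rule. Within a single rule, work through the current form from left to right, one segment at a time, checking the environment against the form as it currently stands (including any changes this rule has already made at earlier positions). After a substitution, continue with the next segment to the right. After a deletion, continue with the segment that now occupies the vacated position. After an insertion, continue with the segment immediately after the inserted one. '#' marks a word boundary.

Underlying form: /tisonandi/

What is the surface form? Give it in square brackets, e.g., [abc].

[tizonand]

1 Final Vowel Lowering: [tisonandi] → [tisonande]
2 Apocope: [tisonande] → [tisonand]
3 Intervocalic Voicing: [tisonand] → [tizonand]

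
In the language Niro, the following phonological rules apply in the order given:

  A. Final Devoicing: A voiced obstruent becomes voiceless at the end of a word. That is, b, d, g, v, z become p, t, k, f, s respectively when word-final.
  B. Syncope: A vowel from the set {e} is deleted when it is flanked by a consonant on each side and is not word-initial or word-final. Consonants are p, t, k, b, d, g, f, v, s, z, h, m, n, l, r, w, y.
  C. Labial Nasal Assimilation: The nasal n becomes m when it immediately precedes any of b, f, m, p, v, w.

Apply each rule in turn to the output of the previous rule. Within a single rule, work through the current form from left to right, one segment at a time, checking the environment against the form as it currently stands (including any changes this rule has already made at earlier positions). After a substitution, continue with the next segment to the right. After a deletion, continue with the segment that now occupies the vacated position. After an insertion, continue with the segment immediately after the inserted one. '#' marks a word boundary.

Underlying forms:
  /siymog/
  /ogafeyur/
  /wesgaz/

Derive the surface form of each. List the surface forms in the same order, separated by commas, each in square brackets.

[siymok], [ogafyur], [wsgas]

/siymog/:
  A Final Devoicing: [siymog] → [siymok]
  B Syncope: no change — [siymok]
  C Labial Nasal Assimilation: no change — [siymok]
/ogafeyur/:
  A Final Devoicing: no change — [ogafeyur]
  B Syncope: [ogafeyur] → [ogafyur]
  C Labial Nasal Assimilation: no change — [ogafyur]
/wesgaz/:
  A Final Devoicing: [wesgaz] → [wesgas]
  B Syncope: [wesgas] → [wsgas]
  C Labial Nasal Assimilation: no change — [wsgas]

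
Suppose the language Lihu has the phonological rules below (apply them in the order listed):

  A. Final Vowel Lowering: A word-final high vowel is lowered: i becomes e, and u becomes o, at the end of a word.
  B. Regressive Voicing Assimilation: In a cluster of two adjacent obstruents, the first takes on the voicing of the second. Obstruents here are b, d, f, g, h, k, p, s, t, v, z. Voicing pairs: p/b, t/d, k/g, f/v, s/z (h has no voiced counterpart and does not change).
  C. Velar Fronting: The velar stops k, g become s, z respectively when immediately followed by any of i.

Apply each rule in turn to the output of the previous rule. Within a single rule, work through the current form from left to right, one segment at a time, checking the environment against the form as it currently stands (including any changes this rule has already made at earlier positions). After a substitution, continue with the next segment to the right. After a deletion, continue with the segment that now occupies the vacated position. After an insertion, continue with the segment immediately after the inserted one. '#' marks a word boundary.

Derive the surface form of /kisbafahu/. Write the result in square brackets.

[sizbafaho]

A Final Vowel Lowering: [kisbafahu] → [kisbafaho]
B Regressive Voicing Assimilation: [kisbafaho] → [kizbafaho]
C Velar Fronting: [kizbafaho] → [sizbafaho]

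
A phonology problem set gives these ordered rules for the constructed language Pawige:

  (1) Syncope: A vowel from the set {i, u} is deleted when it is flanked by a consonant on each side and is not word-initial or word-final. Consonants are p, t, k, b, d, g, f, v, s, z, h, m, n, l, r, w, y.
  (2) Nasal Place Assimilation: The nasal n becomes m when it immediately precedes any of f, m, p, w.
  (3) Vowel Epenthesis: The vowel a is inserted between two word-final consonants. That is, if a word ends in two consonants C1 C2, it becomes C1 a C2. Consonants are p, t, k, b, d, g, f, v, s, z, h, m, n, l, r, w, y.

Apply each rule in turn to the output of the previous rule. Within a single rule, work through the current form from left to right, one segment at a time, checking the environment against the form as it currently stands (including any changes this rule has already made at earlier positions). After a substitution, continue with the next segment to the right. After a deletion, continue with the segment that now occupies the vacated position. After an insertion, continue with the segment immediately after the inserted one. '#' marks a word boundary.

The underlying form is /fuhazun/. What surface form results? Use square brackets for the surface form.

[fhazan]

(1) Syncope: [fuhazun] → [fhazn]
(2) Nasal Place Assimilation: no change — [fhazn]
(3) Vowel Epenthesis: [fhazn] → [fhazan]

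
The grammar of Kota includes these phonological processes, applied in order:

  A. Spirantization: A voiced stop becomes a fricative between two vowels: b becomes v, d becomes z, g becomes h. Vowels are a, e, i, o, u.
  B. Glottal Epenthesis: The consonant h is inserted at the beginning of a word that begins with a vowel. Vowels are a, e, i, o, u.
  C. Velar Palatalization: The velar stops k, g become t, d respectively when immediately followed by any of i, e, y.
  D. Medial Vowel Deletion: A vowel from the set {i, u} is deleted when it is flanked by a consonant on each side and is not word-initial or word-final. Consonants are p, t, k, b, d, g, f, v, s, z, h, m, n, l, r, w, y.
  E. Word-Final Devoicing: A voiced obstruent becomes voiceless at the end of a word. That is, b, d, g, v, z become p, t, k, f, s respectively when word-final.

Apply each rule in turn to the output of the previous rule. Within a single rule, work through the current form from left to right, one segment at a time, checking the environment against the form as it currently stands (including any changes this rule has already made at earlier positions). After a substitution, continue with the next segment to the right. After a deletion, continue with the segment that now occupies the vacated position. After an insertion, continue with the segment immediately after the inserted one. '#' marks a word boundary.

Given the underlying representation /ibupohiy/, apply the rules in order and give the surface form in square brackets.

A Spirantization: [ibupohiy] → [ivupohiy]
B Glottal Epenthesis: [ivupohiy] → [hivupohiy]
C Velar Palatalization: no change — [hivupohiy]
D Medial Vowel Deletion: [hivupohiy] → [hvpohy]
E Word-Final Devoicing: no change — [hvpohy]

[hvpohy]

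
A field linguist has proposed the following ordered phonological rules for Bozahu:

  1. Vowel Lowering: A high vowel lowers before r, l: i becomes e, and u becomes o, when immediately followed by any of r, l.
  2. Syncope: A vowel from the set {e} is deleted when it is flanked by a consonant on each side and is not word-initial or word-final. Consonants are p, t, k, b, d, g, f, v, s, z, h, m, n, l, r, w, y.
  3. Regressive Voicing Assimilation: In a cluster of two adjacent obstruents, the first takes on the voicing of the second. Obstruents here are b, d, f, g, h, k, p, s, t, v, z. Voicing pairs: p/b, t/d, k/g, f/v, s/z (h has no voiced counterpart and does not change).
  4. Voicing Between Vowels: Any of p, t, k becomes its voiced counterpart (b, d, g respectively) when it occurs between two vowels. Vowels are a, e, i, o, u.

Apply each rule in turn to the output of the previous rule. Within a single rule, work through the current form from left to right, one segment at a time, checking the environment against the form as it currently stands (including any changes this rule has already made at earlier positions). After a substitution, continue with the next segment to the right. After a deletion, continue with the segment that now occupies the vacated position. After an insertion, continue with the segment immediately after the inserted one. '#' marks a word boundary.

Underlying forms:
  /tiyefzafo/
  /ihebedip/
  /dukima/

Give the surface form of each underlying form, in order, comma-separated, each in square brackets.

[tiyvzafo], [ihbdip], [dugima]

/tiyefzafo/:
  1 Vowel Lowering: no change — [tiyefzafo]
  2 Syncope: [tiyefzafo] → [tiyfzafo]
  3 Regressive Voicing Assimilation: [tiyfzafo] → [tiyvzafo]
  4 Voicing Between Vowels: no change — [tiyvzafo]
/ihebedip/:
  1 Vowel Lowering: no change — [ihebedip]
  2 Syncope: [ihebedip] → [ihbdip]
  3 Regressive Voicing Assimilation: no change — [ihbdip]
  4 Voicing Between Vowels: no change — [ihbdip]
/dukima/:
  1 Vowel Lowering: no change — [dukima]
  2 Syncope: no change — [dukima]
  3 Regressive Voicing Assimilation: no change — [dukima]
  4 Voicing Between Vowels: [dukima] → [dugima]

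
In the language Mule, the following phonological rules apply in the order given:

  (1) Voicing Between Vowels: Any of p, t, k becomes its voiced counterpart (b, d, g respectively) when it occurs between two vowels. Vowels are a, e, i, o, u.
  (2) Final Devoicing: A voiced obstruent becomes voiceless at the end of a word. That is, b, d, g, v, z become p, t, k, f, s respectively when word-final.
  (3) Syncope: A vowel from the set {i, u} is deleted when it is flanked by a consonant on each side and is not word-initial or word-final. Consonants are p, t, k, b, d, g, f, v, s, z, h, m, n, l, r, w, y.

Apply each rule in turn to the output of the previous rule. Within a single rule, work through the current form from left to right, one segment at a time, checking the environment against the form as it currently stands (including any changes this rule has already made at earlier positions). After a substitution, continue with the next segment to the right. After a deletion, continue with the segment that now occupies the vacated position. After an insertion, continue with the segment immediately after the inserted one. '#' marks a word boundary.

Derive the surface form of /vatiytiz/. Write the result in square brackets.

[vadyts]

(1) Voicing Between Vowels: [vatiytiz] → [vadiytiz]
(2) Final Devoicing: [vadiytiz] → [vadiytis]
(3) Syncope: [vadiytis] → [vadyts]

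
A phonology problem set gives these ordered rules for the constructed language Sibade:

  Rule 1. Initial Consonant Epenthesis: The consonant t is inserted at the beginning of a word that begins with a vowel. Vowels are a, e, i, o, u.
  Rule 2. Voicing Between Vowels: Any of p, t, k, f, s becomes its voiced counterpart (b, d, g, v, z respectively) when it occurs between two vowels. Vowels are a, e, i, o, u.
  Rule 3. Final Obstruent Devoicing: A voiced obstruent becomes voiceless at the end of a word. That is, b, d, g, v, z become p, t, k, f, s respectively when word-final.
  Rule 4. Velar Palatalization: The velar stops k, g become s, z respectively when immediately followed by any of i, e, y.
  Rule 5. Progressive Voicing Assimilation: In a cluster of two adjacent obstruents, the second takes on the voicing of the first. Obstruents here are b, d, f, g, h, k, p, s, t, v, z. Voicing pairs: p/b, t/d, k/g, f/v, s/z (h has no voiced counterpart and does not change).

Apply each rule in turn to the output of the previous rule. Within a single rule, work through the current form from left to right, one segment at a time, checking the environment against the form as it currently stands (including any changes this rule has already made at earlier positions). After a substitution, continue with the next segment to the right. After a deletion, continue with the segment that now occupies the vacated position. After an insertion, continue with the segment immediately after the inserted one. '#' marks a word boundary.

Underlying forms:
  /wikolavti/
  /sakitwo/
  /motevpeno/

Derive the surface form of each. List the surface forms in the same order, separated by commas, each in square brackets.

[wigolavdi], [sazitwo], [modevbeno]

/wikolavti/:
  Rule 1 Initial Consonant Epenthesis: no change — [wikolavti]
  Rule 2 Voicing Between Vowels: [wikolavti] → [wigolavti]
  Rule 3 Final Obstruent Devoicing: no change — [wigolavti]
  Rule 4 Velar Palatalization: no change — [wigolavti]
  Rule 5 Progressive Voicing Assimilation: [wigolavti] → [wigolavdi]
/sakitwo/:
  Rule 1 Initial Consonant Epenthesis: no change — [sakitwo]
  Rule 2 Voicing Between Vowels: [sakitwo] → [sagitwo]
  Rule 3 Final Obstruent Devoicing: no change — [sagitwo]
  Rule 4 Velar Palatalization: [sagitwo] → [sazitwo]
  Rule 5 Progressive Voicing Assimilation: no change — [sazitwo]
/motevpeno/:
  Rule 1 Initial Consonant Epenthesis: no change — [motevpeno]
  Rule 2 Voicing Between Vowels: [motevpeno] → [modevpeno]
  Rule 3 Final Obstruent Devoicing: no change — [modevpeno]
  Rule 4 Velar Palatalization: no change — [modevpeno]
  Rule 5 Progressive Voicing Assimilation: [modevpeno] → [modevbeno]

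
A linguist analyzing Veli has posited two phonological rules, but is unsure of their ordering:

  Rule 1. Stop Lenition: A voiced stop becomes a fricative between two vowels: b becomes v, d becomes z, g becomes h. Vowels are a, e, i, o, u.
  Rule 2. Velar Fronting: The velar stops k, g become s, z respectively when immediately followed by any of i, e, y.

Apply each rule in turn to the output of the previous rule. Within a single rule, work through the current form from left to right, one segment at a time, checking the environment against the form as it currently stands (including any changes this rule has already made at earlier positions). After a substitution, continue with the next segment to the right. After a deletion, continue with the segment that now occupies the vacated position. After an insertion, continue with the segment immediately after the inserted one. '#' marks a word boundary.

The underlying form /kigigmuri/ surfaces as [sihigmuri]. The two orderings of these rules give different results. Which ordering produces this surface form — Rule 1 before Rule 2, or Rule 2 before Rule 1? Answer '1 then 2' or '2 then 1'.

1 then 2

Order 1 then 2:
  1 Stop Lenition: [kigigmuri] → [kihigmuri]
  2 Velar Fronting: [kihigmuri] → [sihigmuri]
  result: [sihigmuri]
Order 2 then 1:
  2 Velar Fronting: [kigigmuri] → [sizigmuri]
  1 Stop Lenition: no change — [sizigmuri]
  result: [sizigmuri]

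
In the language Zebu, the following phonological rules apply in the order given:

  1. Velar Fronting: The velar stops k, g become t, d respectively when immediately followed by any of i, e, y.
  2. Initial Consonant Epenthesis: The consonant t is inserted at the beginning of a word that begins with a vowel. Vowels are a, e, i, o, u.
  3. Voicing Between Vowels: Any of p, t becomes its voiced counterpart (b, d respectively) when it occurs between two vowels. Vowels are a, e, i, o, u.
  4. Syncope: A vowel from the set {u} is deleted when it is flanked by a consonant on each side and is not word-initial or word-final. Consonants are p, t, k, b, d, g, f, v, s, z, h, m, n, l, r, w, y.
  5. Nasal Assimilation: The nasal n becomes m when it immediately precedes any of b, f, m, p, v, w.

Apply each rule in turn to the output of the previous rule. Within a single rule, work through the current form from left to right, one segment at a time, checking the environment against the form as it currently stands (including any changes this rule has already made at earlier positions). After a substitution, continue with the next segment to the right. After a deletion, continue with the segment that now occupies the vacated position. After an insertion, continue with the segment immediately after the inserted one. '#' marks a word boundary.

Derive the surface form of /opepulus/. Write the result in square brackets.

1 Velar Fronting: no change — [opepulus]
2 Initial Consonant Epenthesis: [opepulus] → [topepulus]
3 Voicing Between Vowels: [topepulus] → [tobebulus]
4 Syncope: [tobebulus] → [tobebls]
5 Nasal Assimilation: no change — [tobebls]

[tobebls]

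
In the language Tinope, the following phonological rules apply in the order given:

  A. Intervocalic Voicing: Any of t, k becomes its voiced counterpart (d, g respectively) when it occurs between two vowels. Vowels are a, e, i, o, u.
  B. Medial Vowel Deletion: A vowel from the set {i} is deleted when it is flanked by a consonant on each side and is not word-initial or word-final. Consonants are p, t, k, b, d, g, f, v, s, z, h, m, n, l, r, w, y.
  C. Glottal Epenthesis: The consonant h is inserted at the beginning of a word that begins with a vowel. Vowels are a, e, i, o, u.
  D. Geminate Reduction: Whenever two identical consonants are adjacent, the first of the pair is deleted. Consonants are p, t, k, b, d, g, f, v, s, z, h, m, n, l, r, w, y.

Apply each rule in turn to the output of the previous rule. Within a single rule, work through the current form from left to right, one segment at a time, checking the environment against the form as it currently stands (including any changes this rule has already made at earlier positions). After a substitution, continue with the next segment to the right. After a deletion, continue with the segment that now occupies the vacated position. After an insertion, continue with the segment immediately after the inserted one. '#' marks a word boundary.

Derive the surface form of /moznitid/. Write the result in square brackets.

A Intervocalic Voicing: [moznitid] → [moznidid]
B Medial Vowel Deletion: [moznidid] → [mozndd]
C Glottal Epenthesis: no change — [mozndd]
D Geminate Reduction: [mozndd] → [moznd]

[moznd]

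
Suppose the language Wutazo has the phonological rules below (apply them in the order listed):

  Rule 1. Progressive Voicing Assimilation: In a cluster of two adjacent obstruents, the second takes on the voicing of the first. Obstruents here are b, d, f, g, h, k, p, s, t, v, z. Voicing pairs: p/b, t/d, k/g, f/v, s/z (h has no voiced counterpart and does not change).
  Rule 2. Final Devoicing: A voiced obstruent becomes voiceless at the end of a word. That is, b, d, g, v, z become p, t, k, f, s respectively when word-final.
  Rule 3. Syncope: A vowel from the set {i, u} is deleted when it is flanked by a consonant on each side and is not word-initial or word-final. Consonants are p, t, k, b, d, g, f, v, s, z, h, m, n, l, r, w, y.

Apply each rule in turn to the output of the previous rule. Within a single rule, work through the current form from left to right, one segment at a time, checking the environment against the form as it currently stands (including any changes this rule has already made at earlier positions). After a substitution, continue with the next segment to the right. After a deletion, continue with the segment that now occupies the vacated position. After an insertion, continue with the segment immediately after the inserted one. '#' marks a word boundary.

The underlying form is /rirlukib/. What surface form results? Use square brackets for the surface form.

[rrlkp]

Rule 1 Progressive Voicing Assimilation: no change — [rirlukib]
Rule 2 Final Devoicing: [rirlukib] → [rirlukip]
Rule 3 Syncope: [rirlukip] → [rrlkp]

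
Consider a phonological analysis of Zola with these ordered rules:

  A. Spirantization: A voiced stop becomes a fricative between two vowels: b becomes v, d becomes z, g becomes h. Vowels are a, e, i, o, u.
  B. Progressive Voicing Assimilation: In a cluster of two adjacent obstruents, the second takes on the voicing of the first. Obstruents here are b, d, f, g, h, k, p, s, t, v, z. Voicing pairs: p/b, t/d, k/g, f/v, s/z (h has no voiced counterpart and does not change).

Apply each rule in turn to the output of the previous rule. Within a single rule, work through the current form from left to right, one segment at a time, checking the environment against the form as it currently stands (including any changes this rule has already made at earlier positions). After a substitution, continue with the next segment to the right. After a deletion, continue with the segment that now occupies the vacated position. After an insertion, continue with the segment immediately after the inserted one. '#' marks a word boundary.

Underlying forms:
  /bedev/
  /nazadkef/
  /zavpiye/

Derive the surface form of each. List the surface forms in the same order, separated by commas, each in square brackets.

[bezev], [nazadgef], [zavbiye]

/bedev/:
  A Spirantization: [bedev] → [bezev]
  B Progressive Voicing Assimilation: no change — [bezev]
/nazadkef/:
  A Spirantization: no change — [nazadkef]
  B Progressive Voicing Assimilation: [nazadkef] → [nazadgef]
/zavpiye/:
  A Spirantization: no change — [zavpiye]
  B Progressive Voicing Assimilation: [zavpiye] → [zavbiye]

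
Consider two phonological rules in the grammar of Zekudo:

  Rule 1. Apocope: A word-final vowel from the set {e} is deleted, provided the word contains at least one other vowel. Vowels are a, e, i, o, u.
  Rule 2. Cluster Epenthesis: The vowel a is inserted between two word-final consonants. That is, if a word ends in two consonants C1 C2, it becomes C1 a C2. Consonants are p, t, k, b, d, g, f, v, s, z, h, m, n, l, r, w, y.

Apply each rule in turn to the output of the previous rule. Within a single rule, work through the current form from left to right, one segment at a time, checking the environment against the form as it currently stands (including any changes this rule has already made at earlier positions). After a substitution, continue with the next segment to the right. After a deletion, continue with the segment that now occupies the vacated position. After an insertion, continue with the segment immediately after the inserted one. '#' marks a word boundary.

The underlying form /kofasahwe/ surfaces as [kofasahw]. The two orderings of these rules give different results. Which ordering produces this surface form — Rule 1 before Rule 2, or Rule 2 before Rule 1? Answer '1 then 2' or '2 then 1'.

2 then 1

Order 1 then 2:
  1 Apocope: [kofasahwe] → [kofasahw]
  2 Cluster Epenthesis: [kofasahw] → [kofasahaw]
  result: [kofasahaw]
Order 2 then 1:
  2 Cluster Epenthesis: no change — [kofasahwe]
  1 Apocope: [kofasahwe] → [kofasahw]
  result: [kofasahw]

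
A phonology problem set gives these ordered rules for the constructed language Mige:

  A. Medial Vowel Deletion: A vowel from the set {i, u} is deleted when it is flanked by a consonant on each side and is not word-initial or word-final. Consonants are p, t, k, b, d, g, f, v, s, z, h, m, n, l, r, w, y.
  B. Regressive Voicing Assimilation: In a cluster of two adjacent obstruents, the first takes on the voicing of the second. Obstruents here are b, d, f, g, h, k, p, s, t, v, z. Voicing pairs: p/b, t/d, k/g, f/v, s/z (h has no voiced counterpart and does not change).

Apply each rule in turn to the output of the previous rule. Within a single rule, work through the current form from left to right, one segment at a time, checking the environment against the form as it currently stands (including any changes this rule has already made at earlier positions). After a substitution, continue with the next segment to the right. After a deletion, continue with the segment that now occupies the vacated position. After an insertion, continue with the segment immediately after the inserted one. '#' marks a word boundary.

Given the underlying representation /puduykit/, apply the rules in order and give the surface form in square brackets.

[bdykt]

A Medial Vowel Deletion: [puduykit] → [pdykt]
B Regressive Voicing Assimilation: [pdykt] → [bdykt]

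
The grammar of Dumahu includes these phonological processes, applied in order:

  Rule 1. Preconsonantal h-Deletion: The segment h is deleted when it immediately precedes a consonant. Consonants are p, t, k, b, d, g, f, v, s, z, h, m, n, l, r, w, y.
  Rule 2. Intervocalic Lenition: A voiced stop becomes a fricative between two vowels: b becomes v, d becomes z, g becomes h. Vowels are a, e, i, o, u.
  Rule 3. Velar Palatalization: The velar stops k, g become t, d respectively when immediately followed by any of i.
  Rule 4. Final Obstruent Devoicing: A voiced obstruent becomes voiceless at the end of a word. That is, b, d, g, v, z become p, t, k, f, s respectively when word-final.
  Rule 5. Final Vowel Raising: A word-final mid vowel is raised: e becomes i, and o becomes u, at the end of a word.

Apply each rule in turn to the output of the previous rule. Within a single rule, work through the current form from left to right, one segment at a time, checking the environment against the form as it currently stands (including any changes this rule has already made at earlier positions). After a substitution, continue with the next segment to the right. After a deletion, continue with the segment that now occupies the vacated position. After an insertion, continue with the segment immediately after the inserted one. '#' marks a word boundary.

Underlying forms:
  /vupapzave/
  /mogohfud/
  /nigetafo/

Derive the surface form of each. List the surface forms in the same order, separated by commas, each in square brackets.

[vupapzavi], [mohofut], [nihetafu]

/vupapzave/:
  Rule 1 Preconsonantal h-Deletion: no change — [vupapzave]
  Rule 2 Intervocalic Lenition: no change — [vupapzave]
  Rule 3 Velar Palatalization: no change — [vupapzave]
  Rule 4 Final Obstruent Devoicing: no change — [vupapzave]
  Rule 5 Final Vowel Raising: [vupapzave] → [vupapzavi]
/mogohfud/:
  Rule 1 Preconsonantal h-Deletion: [mogohfud] → [mogofud]
  Rule 2 Intervocalic Lenition: [mogofud] → [mohofud]
  Rule 3 Velar Palatalization: no change — [mohofud]
  Rule 4 Final Obstruent Devoicing: [mohofud] → [mohofut]
  Rule 5 Final Vowel Raising: no change — [mohofut]
/nigetafo/:
  Rule 1 Preconsonantal h-Deletion: no change — [nigetafo]
  Rule 2 Intervocalic Lenition: [nigetafo] → [nihetafo]
  Rule 3 Velar Palatalization: no change — [nihetafo]
  Rule 4 Final Obstruent Devoicing: no change — [nihetafo]
  Rule 5 Final Vowel Raising: [nihetafo] → [nihetafu]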